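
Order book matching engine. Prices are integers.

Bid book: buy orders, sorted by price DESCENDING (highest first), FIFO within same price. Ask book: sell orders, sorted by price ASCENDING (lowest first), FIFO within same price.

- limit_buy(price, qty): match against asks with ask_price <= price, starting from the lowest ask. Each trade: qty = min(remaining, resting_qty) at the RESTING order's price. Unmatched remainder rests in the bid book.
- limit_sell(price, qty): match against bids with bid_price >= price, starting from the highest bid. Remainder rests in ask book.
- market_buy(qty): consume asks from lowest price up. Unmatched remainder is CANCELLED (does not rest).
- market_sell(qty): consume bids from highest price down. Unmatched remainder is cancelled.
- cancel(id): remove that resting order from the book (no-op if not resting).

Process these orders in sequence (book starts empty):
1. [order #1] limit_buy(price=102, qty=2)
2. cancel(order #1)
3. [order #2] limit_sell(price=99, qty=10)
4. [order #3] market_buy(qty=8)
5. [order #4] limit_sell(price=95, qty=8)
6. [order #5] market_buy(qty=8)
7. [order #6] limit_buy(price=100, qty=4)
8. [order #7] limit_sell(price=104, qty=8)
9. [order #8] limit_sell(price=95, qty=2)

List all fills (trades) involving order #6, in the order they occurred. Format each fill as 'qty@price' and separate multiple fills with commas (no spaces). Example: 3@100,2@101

Answer: 2@99,2@100

Derivation:
After op 1 [order #1] limit_buy(price=102, qty=2): fills=none; bids=[#1:2@102] asks=[-]
After op 2 cancel(order #1): fills=none; bids=[-] asks=[-]
After op 3 [order #2] limit_sell(price=99, qty=10): fills=none; bids=[-] asks=[#2:10@99]
After op 4 [order #3] market_buy(qty=8): fills=#3x#2:8@99; bids=[-] asks=[#2:2@99]
After op 5 [order #4] limit_sell(price=95, qty=8): fills=none; bids=[-] asks=[#4:8@95 #2:2@99]
After op 6 [order #5] market_buy(qty=8): fills=#5x#4:8@95; bids=[-] asks=[#2:2@99]
After op 7 [order #6] limit_buy(price=100, qty=4): fills=#6x#2:2@99; bids=[#6:2@100] asks=[-]
After op 8 [order #7] limit_sell(price=104, qty=8): fills=none; bids=[#6:2@100] asks=[#7:8@104]
After op 9 [order #8] limit_sell(price=95, qty=2): fills=#6x#8:2@100; bids=[-] asks=[#7:8@104]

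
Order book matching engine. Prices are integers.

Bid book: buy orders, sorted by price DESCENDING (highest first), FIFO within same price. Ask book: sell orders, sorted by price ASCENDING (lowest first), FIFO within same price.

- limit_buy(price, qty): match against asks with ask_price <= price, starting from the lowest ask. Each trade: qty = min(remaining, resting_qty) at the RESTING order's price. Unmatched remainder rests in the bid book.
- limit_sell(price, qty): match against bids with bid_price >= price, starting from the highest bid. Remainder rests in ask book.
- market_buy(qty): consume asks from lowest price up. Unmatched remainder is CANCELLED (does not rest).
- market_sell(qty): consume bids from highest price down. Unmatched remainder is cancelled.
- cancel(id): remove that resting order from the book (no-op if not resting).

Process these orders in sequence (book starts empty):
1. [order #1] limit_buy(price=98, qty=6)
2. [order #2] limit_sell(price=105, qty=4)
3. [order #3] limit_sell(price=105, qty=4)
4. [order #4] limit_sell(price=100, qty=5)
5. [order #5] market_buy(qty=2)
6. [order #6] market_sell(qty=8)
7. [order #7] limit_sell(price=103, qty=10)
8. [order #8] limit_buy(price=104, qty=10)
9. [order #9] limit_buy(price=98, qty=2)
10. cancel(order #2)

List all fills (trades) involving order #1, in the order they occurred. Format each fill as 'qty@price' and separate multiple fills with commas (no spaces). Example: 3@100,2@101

After op 1 [order #1] limit_buy(price=98, qty=6): fills=none; bids=[#1:6@98] asks=[-]
After op 2 [order #2] limit_sell(price=105, qty=4): fills=none; bids=[#1:6@98] asks=[#2:4@105]
After op 3 [order #3] limit_sell(price=105, qty=4): fills=none; bids=[#1:6@98] asks=[#2:4@105 #3:4@105]
After op 4 [order #4] limit_sell(price=100, qty=5): fills=none; bids=[#1:6@98] asks=[#4:5@100 #2:4@105 #3:4@105]
After op 5 [order #5] market_buy(qty=2): fills=#5x#4:2@100; bids=[#1:6@98] asks=[#4:3@100 #2:4@105 #3:4@105]
After op 6 [order #6] market_sell(qty=8): fills=#1x#6:6@98; bids=[-] asks=[#4:3@100 #2:4@105 #3:4@105]
After op 7 [order #7] limit_sell(price=103, qty=10): fills=none; bids=[-] asks=[#4:3@100 #7:10@103 #2:4@105 #3:4@105]
After op 8 [order #8] limit_buy(price=104, qty=10): fills=#8x#4:3@100 #8x#7:7@103; bids=[-] asks=[#7:3@103 #2:4@105 #3:4@105]
After op 9 [order #9] limit_buy(price=98, qty=2): fills=none; bids=[#9:2@98] asks=[#7:3@103 #2:4@105 #3:4@105]
After op 10 cancel(order #2): fills=none; bids=[#9:2@98] asks=[#7:3@103 #3:4@105]

Answer: 6@98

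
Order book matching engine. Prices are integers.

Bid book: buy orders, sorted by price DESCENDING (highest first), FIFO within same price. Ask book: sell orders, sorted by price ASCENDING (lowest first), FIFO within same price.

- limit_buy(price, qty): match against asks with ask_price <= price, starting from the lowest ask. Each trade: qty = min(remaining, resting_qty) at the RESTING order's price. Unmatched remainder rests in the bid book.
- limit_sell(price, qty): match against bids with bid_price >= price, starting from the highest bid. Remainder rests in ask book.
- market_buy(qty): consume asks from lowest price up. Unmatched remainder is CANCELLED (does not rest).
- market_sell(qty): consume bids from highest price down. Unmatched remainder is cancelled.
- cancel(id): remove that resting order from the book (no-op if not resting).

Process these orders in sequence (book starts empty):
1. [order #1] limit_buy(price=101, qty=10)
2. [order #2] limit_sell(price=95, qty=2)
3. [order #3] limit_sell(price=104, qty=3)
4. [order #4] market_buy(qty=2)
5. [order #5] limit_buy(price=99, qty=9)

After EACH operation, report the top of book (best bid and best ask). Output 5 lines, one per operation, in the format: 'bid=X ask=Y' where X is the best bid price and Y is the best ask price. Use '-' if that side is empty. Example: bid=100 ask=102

After op 1 [order #1] limit_buy(price=101, qty=10): fills=none; bids=[#1:10@101] asks=[-]
After op 2 [order #2] limit_sell(price=95, qty=2): fills=#1x#2:2@101; bids=[#1:8@101] asks=[-]
After op 3 [order #3] limit_sell(price=104, qty=3): fills=none; bids=[#1:8@101] asks=[#3:3@104]
After op 4 [order #4] market_buy(qty=2): fills=#4x#3:2@104; bids=[#1:8@101] asks=[#3:1@104]
After op 5 [order #5] limit_buy(price=99, qty=9): fills=none; bids=[#1:8@101 #5:9@99] asks=[#3:1@104]

Answer: bid=101 ask=-
bid=101 ask=-
bid=101 ask=104
bid=101 ask=104
bid=101 ask=104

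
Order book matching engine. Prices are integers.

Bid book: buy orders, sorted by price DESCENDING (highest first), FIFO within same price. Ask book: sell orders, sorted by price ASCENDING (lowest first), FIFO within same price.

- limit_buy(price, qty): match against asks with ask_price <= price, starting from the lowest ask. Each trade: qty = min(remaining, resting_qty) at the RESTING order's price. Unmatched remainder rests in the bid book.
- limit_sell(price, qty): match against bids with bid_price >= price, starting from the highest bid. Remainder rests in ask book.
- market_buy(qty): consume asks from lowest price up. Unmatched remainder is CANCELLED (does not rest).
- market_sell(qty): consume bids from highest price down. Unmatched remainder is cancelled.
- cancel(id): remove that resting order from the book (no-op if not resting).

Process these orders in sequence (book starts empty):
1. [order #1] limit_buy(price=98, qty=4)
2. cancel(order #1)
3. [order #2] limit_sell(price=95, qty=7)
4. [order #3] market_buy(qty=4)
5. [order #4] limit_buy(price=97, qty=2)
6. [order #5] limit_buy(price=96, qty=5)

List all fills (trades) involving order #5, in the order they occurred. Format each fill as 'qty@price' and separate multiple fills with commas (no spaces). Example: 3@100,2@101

After op 1 [order #1] limit_buy(price=98, qty=4): fills=none; bids=[#1:4@98] asks=[-]
After op 2 cancel(order #1): fills=none; bids=[-] asks=[-]
After op 3 [order #2] limit_sell(price=95, qty=7): fills=none; bids=[-] asks=[#2:7@95]
After op 4 [order #3] market_buy(qty=4): fills=#3x#2:4@95; bids=[-] asks=[#2:3@95]
After op 5 [order #4] limit_buy(price=97, qty=2): fills=#4x#2:2@95; bids=[-] asks=[#2:1@95]
After op 6 [order #5] limit_buy(price=96, qty=5): fills=#5x#2:1@95; bids=[#5:4@96] asks=[-]

Answer: 1@95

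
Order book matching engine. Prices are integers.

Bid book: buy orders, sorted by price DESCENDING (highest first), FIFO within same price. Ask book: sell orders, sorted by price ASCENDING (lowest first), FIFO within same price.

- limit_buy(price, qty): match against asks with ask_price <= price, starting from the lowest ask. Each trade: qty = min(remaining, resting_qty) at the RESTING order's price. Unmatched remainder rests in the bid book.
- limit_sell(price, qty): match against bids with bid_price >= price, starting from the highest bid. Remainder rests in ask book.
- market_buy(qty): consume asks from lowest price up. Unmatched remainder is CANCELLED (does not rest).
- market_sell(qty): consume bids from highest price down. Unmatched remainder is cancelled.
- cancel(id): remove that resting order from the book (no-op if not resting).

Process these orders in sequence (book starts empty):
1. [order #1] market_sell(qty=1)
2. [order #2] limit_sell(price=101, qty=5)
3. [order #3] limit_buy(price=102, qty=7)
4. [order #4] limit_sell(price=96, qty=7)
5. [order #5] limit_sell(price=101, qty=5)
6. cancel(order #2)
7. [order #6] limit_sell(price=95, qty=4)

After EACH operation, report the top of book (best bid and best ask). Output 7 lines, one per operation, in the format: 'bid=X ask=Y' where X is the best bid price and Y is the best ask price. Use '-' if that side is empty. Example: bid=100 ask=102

After op 1 [order #1] market_sell(qty=1): fills=none; bids=[-] asks=[-]
After op 2 [order #2] limit_sell(price=101, qty=5): fills=none; bids=[-] asks=[#2:5@101]
After op 3 [order #3] limit_buy(price=102, qty=7): fills=#3x#2:5@101; bids=[#3:2@102] asks=[-]
After op 4 [order #4] limit_sell(price=96, qty=7): fills=#3x#4:2@102; bids=[-] asks=[#4:5@96]
After op 5 [order #5] limit_sell(price=101, qty=5): fills=none; bids=[-] asks=[#4:5@96 #5:5@101]
After op 6 cancel(order #2): fills=none; bids=[-] asks=[#4:5@96 #5:5@101]
After op 7 [order #6] limit_sell(price=95, qty=4): fills=none; bids=[-] asks=[#6:4@95 #4:5@96 #5:5@101]

Answer: bid=- ask=-
bid=- ask=101
bid=102 ask=-
bid=- ask=96
bid=- ask=96
bid=- ask=96
bid=- ask=95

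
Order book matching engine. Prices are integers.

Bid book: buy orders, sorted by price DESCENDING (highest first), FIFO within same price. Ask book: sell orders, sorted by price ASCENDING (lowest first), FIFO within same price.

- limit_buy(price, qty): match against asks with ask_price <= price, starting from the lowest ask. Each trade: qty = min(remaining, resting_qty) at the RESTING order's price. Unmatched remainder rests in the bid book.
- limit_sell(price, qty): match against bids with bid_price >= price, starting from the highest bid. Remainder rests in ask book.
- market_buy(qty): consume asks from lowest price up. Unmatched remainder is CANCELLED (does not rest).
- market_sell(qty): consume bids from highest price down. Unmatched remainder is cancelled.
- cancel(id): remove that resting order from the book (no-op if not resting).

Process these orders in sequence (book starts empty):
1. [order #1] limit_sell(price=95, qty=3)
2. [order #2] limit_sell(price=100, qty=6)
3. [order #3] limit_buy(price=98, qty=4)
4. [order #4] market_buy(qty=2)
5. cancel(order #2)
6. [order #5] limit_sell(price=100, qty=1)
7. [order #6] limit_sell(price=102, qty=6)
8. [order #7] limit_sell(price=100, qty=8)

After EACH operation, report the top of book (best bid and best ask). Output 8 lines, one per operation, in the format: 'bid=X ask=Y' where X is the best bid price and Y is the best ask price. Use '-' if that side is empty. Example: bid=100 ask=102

After op 1 [order #1] limit_sell(price=95, qty=3): fills=none; bids=[-] asks=[#1:3@95]
After op 2 [order #2] limit_sell(price=100, qty=6): fills=none; bids=[-] asks=[#1:3@95 #2:6@100]
After op 3 [order #3] limit_buy(price=98, qty=4): fills=#3x#1:3@95; bids=[#3:1@98] asks=[#2:6@100]
After op 4 [order #4] market_buy(qty=2): fills=#4x#2:2@100; bids=[#3:1@98] asks=[#2:4@100]
After op 5 cancel(order #2): fills=none; bids=[#3:1@98] asks=[-]
After op 6 [order #5] limit_sell(price=100, qty=1): fills=none; bids=[#3:1@98] asks=[#5:1@100]
After op 7 [order #6] limit_sell(price=102, qty=6): fills=none; bids=[#3:1@98] asks=[#5:1@100 #6:6@102]
After op 8 [order #7] limit_sell(price=100, qty=8): fills=none; bids=[#3:1@98] asks=[#5:1@100 #7:8@100 #6:6@102]

Answer: bid=- ask=95
bid=- ask=95
bid=98 ask=100
bid=98 ask=100
bid=98 ask=-
bid=98 ask=100
bid=98 ask=100
bid=98 ask=100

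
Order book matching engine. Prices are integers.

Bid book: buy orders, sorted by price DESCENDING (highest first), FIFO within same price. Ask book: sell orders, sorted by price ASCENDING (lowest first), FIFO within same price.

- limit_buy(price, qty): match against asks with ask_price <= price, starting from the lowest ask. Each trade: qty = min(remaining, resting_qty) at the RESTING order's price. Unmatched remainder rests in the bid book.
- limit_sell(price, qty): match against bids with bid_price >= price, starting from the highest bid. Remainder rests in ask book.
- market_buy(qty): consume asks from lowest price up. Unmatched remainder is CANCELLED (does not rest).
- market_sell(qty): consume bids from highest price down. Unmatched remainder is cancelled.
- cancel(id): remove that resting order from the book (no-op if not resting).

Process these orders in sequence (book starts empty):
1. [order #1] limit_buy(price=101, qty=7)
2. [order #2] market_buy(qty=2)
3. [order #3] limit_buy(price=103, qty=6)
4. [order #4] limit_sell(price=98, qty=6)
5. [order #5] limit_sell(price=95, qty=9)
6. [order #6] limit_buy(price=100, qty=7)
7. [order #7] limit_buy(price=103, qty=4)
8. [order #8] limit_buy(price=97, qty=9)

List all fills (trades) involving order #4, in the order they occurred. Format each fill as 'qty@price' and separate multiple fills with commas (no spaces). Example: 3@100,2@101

After op 1 [order #1] limit_buy(price=101, qty=7): fills=none; bids=[#1:7@101] asks=[-]
After op 2 [order #2] market_buy(qty=2): fills=none; bids=[#1:7@101] asks=[-]
After op 3 [order #3] limit_buy(price=103, qty=6): fills=none; bids=[#3:6@103 #1:7@101] asks=[-]
After op 4 [order #4] limit_sell(price=98, qty=6): fills=#3x#4:6@103; bids=[#1:7@101] asks=[-]
After op 5 [order #5] limit_sell(price=95, qty=9): fills=#1x#5:7@101; bids=[-] asks=[#5:2@95]
After op 6 [order #6] limit_buy(price=100, qty=7): fills=#6x#5:2@95; bids=[#6:5@100] asks=[-]
After op 7 [order #7] limit_buy(price=103, qty=4): fills=none; bids=[#7:4@103 #6:5@100] asks=[-]
After op 8 [order #8] limit_buy(price=97, qty=9): fills=none; bids=[#7:4@103 #6:5@100 #8:9@97] asks=[-]

Answer: 6@103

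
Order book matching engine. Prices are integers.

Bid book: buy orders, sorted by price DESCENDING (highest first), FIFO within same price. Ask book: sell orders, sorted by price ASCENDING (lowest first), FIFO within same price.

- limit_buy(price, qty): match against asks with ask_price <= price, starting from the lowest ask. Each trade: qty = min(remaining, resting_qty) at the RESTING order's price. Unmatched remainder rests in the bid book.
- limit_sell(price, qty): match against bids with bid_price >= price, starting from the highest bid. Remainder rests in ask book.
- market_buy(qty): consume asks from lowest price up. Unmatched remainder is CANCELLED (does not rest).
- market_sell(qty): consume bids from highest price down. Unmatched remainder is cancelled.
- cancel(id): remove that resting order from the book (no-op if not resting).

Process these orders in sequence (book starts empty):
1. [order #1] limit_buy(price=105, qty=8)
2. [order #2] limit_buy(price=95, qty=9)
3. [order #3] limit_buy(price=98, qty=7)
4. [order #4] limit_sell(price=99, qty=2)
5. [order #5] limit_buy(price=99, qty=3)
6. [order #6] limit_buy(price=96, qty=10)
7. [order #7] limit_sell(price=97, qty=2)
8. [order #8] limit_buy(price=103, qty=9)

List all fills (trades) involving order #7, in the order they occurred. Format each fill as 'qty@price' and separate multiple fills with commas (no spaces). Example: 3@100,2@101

Answer: 2@105

Derivation:
After op 1 [order #1] limit_buy(price=105, qty=8): fills=none; bids=[#1:8@105] asks=[-]
After op 2 [order #2] limit_buy(price=95, qty=9): fills=none; bids=[#1:8@105 #2:9@95] asks=[-]
After op 3 [order #3] limit_buy(price=98, qty=7): fills=none; bids=[#1:8@105 #3:7@98 #2:9@95] asks=[-]
After op 4 [order #4] limit_sell(price=99, qty=2): fills=#1x#4:2@105; bids=[#1:6@105 #3:7@98 #2:9@95] asks=[-]
After op 5 [order #5] limit_buy(price=99, qty=3): fills=none; bids=[#1:6@105 #5:3@99 #3:7@98 #2:9@95] asks=[-]
After op 6 [order #6] limit_buy(price=96, qty=10): fills=none; bids=[#1:6@105 #5:3@99 #3:7@98 #6:10@96 #2:9@95] asks=[-]
After op 7 [order #7] limit_sell(price=97, qty=2): fills=#1x#7:2@105; bids=[#1:4@105 #5:3@99 #3:7@98 #6:10@96 #2:9@95] asks=[-]
After op 8 [order #8] limit_buy(price=103, qty=9): fills=none; bids=[#1:4@105 #8:9@103 #5:3@99 #3:7@98 #6:10@96 #2:9@95] asks=[-]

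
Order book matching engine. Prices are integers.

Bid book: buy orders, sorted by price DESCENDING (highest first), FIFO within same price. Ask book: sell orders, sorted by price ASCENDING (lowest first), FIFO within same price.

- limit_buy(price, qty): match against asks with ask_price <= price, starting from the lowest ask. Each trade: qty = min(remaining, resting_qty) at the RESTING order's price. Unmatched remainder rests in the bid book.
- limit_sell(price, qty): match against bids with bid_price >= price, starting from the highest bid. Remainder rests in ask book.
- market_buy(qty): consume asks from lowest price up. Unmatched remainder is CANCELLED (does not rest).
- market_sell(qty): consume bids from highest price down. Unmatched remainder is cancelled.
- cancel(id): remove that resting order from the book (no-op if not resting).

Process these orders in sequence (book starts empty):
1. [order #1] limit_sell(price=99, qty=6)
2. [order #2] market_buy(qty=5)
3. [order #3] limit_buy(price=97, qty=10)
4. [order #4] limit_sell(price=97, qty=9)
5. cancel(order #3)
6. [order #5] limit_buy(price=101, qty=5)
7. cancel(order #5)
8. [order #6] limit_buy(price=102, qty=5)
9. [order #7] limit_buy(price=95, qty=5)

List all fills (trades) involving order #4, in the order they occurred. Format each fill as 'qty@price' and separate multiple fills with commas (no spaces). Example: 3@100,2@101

After op 1 [order #1] limit_sell(price=99, qty=6): fills=none; bids=[-] asks=[#1:6@99]
After op 2 [order #2] market_buy(qty=5): fills=#2x#1:5@99; bids=[-] asks=[#1:1@99]
After op 3 [order #3] limit_buy(price=97, qty=10): fills=none; bids=[#3:10@97] asks=[#1:1@99]
After op 4 [order #4] limit_sell(price=97, qty=9): fills=#3x#4:9@97; bids=[#3:1@97] asks=[#1:1@99]
After op 5 cancel(order #3): fills=none; bids=[-] asks=[#1:1@99]
After op 6 [order #5] limit_buy(price=101, qty=5): fills=#5x#1:1@99; bids=[#5:4@101] asks=[-]
After op 7 cancel(order #5): fills=none; bids=[-] asks=[-]
After op 8 [order #6] limit_buy(price=102, qty=5): fills=none; bids=[#6:5@102] asks=[-]
After op 9 [order #7] limit_buy(price=95, qty=5): fills=none; bids=[#6:5@102 #7:5@95] asks=[-]

Answer: 9@97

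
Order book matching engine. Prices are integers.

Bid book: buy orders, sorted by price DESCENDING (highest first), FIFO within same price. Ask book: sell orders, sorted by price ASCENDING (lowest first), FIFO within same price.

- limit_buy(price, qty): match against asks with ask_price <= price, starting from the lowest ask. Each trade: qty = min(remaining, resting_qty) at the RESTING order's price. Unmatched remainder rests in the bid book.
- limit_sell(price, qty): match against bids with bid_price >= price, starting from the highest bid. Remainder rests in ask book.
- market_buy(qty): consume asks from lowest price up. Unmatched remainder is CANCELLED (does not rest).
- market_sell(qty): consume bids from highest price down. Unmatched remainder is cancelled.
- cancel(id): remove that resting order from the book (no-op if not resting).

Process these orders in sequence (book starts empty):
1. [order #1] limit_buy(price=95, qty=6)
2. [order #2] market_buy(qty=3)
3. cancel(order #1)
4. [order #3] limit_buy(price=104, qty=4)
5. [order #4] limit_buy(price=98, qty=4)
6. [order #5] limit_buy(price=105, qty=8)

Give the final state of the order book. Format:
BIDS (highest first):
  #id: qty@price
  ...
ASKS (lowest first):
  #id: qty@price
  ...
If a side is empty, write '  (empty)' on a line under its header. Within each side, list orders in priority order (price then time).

After op 1 [order #1] limit_buy(price=95, qty=6): fills=none; bids=[#1:6@95] asks=[-]
After op 2 [order #2] market_buy(qty=3): fills=none; bids=[#1:6@95] asks=[-]
After op 3 cancel(order #1): fills=none; bids=[-] asks=[-]
After op 4 [order #3] limit_buy(price=104, qty=4): fills=none; bids=[#3:4@104] asks=[-]
After op 5 [order #4] limit_buy(price=98, qty=4): fills=none; bids=[#3:4@104 #4:4@98] asks=[-]
After op 6 [order #5] limit_buy(price=105, qty=8): fills=none; bids=[#5:8@105 #3:4@104 #4:4@98] asks=[-]

Answer: BIDS (highest first):
  #5: 8@105
  #3: 4@104
  #4: 4@98
ASKS (lowest first):
  (empty)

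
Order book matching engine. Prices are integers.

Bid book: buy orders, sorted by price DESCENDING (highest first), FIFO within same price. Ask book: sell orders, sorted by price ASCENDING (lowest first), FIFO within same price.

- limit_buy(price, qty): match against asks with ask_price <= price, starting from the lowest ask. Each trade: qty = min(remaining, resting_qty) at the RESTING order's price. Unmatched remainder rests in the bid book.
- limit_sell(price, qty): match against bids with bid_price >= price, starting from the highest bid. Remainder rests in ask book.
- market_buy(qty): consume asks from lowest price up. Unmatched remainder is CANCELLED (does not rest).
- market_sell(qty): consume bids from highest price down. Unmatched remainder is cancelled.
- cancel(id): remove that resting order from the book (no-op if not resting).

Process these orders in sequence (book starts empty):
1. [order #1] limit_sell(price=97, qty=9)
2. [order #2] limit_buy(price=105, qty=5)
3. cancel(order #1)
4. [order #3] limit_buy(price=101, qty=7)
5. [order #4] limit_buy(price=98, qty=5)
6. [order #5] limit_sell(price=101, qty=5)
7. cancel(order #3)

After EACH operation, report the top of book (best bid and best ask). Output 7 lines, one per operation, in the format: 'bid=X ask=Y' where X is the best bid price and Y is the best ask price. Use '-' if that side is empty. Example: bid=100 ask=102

After op 1 [order #1] limit_sell(price=97, qty=9): fills=none; bids=[-] asks=[#1:9@97]
After op 2 [order #2] limit_buy(price=105, qty=5): fills=#2x#1:5@97; bids=[-] asks=[#1:4@97]
After op 3 cancel(order #1): fills=none; bids=[-] asks=[-]
After op 4 [order #3] limit_buy(price=101, qty=7): fills=none; bids=[#3:7@101] asks=[-]
After op 5 [order #4] limit_buy(price=98, qty=5): fills=none; bids=[#3:7@101 #4:5@98] asks=[-]
After op 6 [order #5] limit_sell(price=101, qty=5): fills=#3x#5:5@101; bids=[#3:2@101 #4:5@98] asks=[-]
After op 7 cancel(order #3): fills=none; bids=[#4:5@98] asks=[-]

Answer: bid=- ask=97
bid=- ask=97
bid=- ask=-
bid=101 ask=-
bid=101 ask=-
bid=101 ask=-
bid=98 ask=-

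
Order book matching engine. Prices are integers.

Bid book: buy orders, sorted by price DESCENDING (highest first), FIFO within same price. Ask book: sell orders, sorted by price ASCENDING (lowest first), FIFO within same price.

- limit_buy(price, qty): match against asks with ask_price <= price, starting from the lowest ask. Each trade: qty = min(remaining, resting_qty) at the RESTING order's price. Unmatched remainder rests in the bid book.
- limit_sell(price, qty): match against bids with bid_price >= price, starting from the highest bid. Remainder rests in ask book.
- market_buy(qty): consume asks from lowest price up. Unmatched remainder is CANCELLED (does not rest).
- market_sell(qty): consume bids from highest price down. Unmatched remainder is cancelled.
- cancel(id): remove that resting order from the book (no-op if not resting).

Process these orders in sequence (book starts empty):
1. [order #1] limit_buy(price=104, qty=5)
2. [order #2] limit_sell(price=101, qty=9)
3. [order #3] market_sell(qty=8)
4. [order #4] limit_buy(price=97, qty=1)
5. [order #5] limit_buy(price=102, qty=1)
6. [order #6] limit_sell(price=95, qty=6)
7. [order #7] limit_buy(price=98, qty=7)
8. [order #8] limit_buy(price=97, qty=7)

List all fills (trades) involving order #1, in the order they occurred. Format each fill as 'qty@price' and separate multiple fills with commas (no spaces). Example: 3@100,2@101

After op 1 [order #1] limit_buy(price=104, qty=5): fills=none; bids=[#1:5@104] asks=[-]
After op 2 [order #2] limit_sell(price=101, qty=9): fills=#1x#2:5@104; bids=[-] asks=[#2:4@101]
After op 3 [order #3] market_sell(qty=8): fills=none; bids=[-] asks=[#2:4@101]
After op 4 [order #4] limit_buy(price=97, qty=1): fills=none; bids=[#4:1@97] asks=[#2:4@101]
After op 5 [order #5] limit_buy(price=102, qty=1): fills=#5x#2:1@101; bids=[#4:1@97] asks=[#2:3@101]
After op 6 [order #6] limit_sell(price=95, qty=6): fills=#4x#6:1@97; bids=[-] asks=[#6:5@95 #2:3@101]
After op 7 [order #7] limit_buy(price=98, qty=7): fills=#7x#6:5@95; bids=[#7:2@98] asks=[#2:3@101]
After op 8 [order #8] limit_buy(price=97, qty=7): fills=none; bids=[#7:2@98 #8:7@97] asks=[#2:3@101]

Answer: 5@104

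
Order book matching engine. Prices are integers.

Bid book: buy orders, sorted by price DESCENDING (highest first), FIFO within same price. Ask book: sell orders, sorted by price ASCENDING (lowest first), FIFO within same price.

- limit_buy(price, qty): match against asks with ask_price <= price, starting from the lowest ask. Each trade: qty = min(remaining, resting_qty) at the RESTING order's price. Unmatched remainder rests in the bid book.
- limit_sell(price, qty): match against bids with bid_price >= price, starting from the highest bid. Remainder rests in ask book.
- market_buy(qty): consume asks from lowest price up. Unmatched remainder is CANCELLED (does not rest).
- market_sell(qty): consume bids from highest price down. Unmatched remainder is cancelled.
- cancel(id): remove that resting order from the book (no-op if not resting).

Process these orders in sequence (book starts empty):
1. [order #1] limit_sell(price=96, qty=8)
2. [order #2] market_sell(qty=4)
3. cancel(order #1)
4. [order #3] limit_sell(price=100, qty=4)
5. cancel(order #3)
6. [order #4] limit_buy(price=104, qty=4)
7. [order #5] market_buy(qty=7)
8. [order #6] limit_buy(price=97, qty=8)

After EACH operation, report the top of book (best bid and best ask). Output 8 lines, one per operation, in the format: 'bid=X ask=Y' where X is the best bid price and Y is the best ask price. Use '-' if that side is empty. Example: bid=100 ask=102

Answer: bid=- ask=96
bid=- ask=96
bid=- ask=-
bid=- ask=100
bid=- ask=-
bid=104 ask=-
bid=104 ask=-
bid=104 ask=-

Derivation:
After op 1 [order #1] limit_sell(price=96, qty=8): fills=none; bids=[-] asks=[#1:8@96]
After op 2 [order #2] market_sell(qty=4): fills=none; bids=[-] asks=[#1:8@96]
After op 3 cancel(order #1): fills=none; bids=[-] asks=[-]
After op 4 [order #3] limit_sell(price=100, qty=4): fills=none; bids=[-] asks=[#3:4@100]
After op 5 cancel(order #3): fills=none; bids=[-] asks=[-]
After op 6 [order #4] limit_buy(price=104, qty=4): fills=none; bids=[#4:4@104] asks=[-]
After op 7 [order #5] market_buy(qty=7): fills=none; bids=[#4:4@104] asks=[-]
After op 8 [order #6] limit_buy(price=97, qty=8): fills=none; bids=[#4:4@104 #6:8@97] asks=[-]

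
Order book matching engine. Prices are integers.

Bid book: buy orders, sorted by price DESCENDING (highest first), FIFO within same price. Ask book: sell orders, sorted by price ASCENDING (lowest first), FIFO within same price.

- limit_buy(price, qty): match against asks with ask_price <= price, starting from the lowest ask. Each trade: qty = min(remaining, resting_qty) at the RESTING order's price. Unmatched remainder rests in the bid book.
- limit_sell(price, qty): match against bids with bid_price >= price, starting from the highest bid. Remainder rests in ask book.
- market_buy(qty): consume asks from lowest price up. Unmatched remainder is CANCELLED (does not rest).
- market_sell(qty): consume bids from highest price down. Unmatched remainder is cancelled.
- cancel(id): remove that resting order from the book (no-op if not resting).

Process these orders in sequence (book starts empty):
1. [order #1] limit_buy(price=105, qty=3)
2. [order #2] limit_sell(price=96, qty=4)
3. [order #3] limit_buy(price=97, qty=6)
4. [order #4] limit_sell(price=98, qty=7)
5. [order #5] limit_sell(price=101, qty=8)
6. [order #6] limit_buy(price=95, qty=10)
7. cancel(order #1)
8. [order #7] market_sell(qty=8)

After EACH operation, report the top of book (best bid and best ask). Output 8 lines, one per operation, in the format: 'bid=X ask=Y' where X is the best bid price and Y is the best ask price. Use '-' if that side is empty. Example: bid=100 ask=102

Answer: bid=105 ask=-
bid=- ask=96
bid=97 ask=-
bid=97 ask=98
bid=97 ask=98
bid=97 ask=98
bid=97 ask=98
bid=95 ask=98

Derivation:
After op 1 [order #1] limit_buy(price=105, qty=3): fills=none; bids=[#1:3@105] asks=[-]
After op 2 [order #2] limit_sell(price=96, qty=4): fills=#1x#2:3@105; bids=[-] asks=[#2:1@96]
After op 3 [order #3] limit_buy(price=97, qty=6): fills=#3x#2:1@96; bids=[#3:5@97] asks=[-]
After op 4 [order #4] limit_sell(price=98, qty=7): fills=none; bids=[#3:5@97] asks=[#4:7@98]
After op 5 [order #5] limit_sell(price=101, qty=8): fills=none; bids=[#3:5@97] asks=[#4:7@98 #5:8@101]
After op 6 [order #6] limit_buy(price=95, qty=10): fills=none; bids=[#3:5@97 #6:10@95] asks=[#4:7@98 #5:8@101]
After op 7 cancel(order #1): fills=none; bids=[#3:5@97 #6:10@95] asks=[#4:7@98 #5:8@101]
After op 8 [order #7] market_sell(qty=8): fills=#3x#7:5@97 #6x#7:3@95; bids=[#6:7@95] asks=[#4:7@98 #5:8@101]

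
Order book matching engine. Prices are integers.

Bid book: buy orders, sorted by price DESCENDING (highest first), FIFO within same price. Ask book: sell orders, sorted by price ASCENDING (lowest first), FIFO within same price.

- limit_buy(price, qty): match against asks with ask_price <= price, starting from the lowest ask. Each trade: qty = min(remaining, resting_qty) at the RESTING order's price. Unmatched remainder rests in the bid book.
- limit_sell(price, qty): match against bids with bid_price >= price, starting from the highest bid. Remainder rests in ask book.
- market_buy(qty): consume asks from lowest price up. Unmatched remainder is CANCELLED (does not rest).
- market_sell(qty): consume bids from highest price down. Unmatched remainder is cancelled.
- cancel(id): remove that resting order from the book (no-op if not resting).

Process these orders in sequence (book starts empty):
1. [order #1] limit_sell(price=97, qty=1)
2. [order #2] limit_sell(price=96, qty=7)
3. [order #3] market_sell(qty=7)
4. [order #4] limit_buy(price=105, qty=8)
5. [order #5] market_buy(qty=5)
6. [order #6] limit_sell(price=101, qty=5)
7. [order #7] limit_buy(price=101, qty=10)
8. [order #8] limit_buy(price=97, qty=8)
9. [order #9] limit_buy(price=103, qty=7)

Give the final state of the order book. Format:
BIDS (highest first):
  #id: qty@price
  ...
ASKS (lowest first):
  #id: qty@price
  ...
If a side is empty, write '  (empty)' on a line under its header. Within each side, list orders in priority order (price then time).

After op 1 [order #1] limit_sell(price=97, qty=1): fills=none; bids=[-] asks=[#1:1@97]
After op 2 [order #2] limit_sell(price=96, qty=7): fills=none; bids=[-] asks=[#2:7@96 #1:1@97]
After op 3 [order #3] market_sell(qty=7): fills=none; bids=[-] asks=[#2:7@96 #1:1@97]
After op 4 [order #4] limit_buy(price=105, qty=8): fills=#4x#2:7@96 #4x#1:1@97; bids=[-] asks=[-]
After op 5 [order #5] market_buy(qty=5): fills=none; bids=[-] asks=[-]
After op 6 [order #6] limit_sell(price=101, qty=5): fills=none; bids=[-] asks=[#6:5@101]
After op 7 [order #7] limit_buy(price=101, qty=10): fills=#7x#6:5@101; bids=[#7:5@101] asks=[-]
After op 8 [order #8] limit_buy(price=97, qty=8): fills=none; bids=[#7:5@101 #8:8@97] asks=[-]
After op 9 [order #9] limit_buy(price=103, qty=7): fills=none; bids=[#9:7@103 #7:5@101 #8:8@97] asks=[-]

Answer: BIDS (highest first):
  #9: 7@103
  #7: 5@101
  #8: 8@97
ASKS (lowest first):
  (empty)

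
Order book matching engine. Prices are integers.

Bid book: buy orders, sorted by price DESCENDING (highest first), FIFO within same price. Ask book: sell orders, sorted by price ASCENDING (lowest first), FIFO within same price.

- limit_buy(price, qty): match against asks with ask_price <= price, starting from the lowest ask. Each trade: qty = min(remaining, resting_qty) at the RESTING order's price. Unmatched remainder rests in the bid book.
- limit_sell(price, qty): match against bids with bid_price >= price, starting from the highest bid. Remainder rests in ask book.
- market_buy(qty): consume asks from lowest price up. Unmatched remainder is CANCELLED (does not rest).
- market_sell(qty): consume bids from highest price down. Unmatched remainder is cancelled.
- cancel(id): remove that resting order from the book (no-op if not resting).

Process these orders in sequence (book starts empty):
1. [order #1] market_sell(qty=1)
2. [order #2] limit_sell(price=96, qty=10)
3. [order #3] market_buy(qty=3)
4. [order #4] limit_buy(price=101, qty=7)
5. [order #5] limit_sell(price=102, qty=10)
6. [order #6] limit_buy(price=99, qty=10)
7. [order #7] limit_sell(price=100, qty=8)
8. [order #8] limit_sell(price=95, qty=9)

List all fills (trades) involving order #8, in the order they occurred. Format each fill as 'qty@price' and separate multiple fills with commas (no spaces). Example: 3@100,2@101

Answer: 9@99

Derivation:
After op 1 [order #1] market_sell(qty=1): fills=none; bids=[-] asks=[-]
After op 2 [order #2] limit_sell(price=96, qty=10): fills=none; bids=[-] asks=[#2:10@96]
After op 3 [order #3] market_buy(qty=3): fills=#3x#2:3@96; bids=[-] asks=[#2:7@96]
After op 4 [order #4] limit_buy(price=101, qty=7): fills=#4x#2:7@96; bids=[-] asks=[-]
After op 5 [order #5] limit_sell(price=102, qty=10): fills=none; bids=[-] asks=[#5:10@102]
After op 6 [order #6] limit_buy(price=99, qty=10): fills=none; bids=[#6:10@99] asks=[#5:10@102]
After op 7 [order #7] limit_sell(price=100, qty=8): fills=none; bids=[#6:10@99] asks=[#7:8@100 #5:10@102]
After op 8 [order #8] limit_sell(price=95, qty=9): fills=#6x#8:9@99; bids=[#6:1@99] asks=[#7:8@100 #5:10@102]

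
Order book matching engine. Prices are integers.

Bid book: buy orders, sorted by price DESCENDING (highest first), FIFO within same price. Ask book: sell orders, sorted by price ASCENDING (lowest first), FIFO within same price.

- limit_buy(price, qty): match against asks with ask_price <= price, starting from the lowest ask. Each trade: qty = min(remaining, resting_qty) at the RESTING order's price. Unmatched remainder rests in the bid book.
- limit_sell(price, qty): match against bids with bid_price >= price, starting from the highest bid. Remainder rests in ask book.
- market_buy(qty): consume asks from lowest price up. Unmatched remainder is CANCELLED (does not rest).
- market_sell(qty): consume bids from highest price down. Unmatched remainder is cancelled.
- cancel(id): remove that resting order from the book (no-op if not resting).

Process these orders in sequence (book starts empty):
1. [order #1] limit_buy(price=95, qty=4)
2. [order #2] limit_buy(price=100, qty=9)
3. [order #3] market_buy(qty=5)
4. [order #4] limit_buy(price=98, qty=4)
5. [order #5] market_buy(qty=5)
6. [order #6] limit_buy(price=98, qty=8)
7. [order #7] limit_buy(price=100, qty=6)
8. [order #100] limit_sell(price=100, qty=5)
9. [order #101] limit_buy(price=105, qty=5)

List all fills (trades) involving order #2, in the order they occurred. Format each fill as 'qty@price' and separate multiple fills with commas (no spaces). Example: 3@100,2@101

After op 1 [order #1] limit_buy(price=95, qty=4): fills=none; bids=[#1:4@95] asks=[-]
After op 2 [order #2] limit_buy(price=100, qty=9): fills=none; bids=[#2:9@100 #1:4@95] asks=[-]
After op 3 [order #3] market_buy(qty=5): fills=none; bids=[#2:9@100 #1:4@95] asks=[-]
After op 4 [order #4] limit_buy(price=98, qty=4): fills=none; bids=[#2:9@100 #4:4@98 #1:4@95] asks=[-]
After op 5 [order #5] market_buy(qty=5): fills=none; bids=[#2:9@100 #4:4@98 #1:4@95] asks=[-]
After op 6 [order #6] limit_buy(price=98, qty=8): fills=none; bids=[#2:9@100 #4:4@98 #6:8@98 #1:4@95] asks=[-]
After op 7 [order #7] limit_buy(price=100, qty=6): fills=none; bids=[#2:9@100 #7:6@100 #4:4@98 #6:8@98 #1:4@95] asks=[-]
After op 8 [order #100] limit_sell(price=100, qty=5): fills=#2x#100:5@100; bids=[#2:4@100 #7:6@100 #4:4@98 #6:8@98 #1:4@95] asks=[-]
After op 9 [order #101] limit_buy(price=105, qty=5): fills=none; bids=[#101:5@105 #2:4@100 #7:6@100 #4:4@98 #6:8@98 #1:4@95] asks=[-]

Answer: 5@100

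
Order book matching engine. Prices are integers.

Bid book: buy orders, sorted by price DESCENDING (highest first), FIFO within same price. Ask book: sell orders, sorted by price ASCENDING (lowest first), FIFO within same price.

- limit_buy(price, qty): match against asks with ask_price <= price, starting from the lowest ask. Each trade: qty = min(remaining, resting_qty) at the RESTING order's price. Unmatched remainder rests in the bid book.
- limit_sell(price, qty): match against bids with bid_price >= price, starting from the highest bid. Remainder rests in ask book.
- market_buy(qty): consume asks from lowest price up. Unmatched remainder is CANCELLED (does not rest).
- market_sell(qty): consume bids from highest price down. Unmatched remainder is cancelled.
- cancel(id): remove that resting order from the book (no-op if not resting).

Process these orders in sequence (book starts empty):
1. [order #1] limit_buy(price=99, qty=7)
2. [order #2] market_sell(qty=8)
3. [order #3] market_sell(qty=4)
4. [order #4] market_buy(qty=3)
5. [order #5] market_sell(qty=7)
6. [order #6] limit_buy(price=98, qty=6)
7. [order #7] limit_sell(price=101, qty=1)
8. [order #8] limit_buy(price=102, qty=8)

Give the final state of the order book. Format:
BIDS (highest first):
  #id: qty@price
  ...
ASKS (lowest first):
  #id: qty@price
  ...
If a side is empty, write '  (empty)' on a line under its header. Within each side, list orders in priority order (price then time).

After op 1 [order #1] limit_buy(price=99, qty=7): fills=none; bids=[#1:7@99] asks=[-]
After op 2 [order #2] market_sell(qty=8): fills=#1x#2:7@99; bids=[-] asks=[-]
After op 3 [order #3] market_sell(qty=4): fills=none; bids=[-] asks=[-]
After op 4 [order #4] market_buy(qty=3): fills=none; bids=[-] asks=[-]
After op 5 [order #5] market_sell(qty=7): fills=none; bids=[-] asks=[-]
After op 6 [order #6] limit_buy(price=98, qty=6): fills=none; bids=[#6:6@98] asks=[-]
After op 7 [order #7] limit_sell(price=101, qty=1): fills=none; bids=[#6:6@98] asks=[#7:1@101]
After op 8 [order #8] limit_buy(price=102, qty=8): fills=#8x#7:1@101; bids=[#8:7@102 #6:6@98] asks=[-]

Answer: BIDS (highest first):
  #8: 7@102
  #6: 6@98
ASKS (lowest first):
  (empty)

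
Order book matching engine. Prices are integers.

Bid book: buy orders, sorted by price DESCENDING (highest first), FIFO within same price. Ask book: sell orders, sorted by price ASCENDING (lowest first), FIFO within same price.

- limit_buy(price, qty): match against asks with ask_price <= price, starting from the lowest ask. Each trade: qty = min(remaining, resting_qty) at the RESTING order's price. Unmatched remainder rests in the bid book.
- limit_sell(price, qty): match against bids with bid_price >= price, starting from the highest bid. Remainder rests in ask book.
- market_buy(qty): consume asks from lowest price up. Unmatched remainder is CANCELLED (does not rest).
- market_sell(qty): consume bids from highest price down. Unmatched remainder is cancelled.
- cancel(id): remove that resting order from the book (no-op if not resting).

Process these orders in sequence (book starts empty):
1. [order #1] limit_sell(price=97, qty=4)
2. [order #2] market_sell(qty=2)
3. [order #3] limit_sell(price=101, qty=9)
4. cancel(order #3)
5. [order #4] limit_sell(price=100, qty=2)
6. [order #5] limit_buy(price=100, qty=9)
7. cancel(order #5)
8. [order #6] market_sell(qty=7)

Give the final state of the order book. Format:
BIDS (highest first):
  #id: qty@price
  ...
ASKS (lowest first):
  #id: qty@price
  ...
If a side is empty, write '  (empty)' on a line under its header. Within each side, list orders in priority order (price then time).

Answer: BIDS (highest first):
  (empty)
ASKS (lowest first):
  (empty)

Derivation:
After op 1 [order #1] limit_sell(price=97, qty=4): fills=none; bids=[-] asks=[#1:4@97]
After op 2 [order #2] market_sell(qty=2): fills=none; bids=[-] asks=[#1:4@97]
After op 3 [order #3] limit_sell(price=101, qty=9): fills=none; bids=[-] asks=[#1:4@97 #3:9@101]
After op 4 cancel(order #3): fills=none; bids=[-] asks=[#1:4@97]
After op 5 [order #4] limit_sell(price=100, qty=2): fills=none; bids=[-] asks=[#1:4@97 #4:2@100]
After op 6 [order #5] limit_buy(price=100, qty=9): fills=#5x#1:4@97 #5x#4:2@100; bids=[#5:3@100] asks=[-]
After op 7 cancel(order #5): fills=none; bids=[-] asks=[-]
After op 8 [order #6] market_sell(qty=7): fills=none; bids=[-] asks=[-]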